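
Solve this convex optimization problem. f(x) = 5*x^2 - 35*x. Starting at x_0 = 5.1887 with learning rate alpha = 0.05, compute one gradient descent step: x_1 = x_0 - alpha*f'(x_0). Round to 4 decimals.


We compute the gradient at x_0 and apply the update.
f'(x) = 10*x - 35
f'(5.1887) = 10*5.1887 - 35 = 16.887
x_1 = 5.1887 - 0.05*16.887 = 4.3444


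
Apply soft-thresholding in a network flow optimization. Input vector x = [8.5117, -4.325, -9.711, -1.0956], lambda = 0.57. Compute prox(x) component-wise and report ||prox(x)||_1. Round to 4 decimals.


Soft-thresholding with lambda = 0.57:
prox(8.5117) = sign(8.5117)*max(|8.5117| - 0.57, 0) = 7.9417
prox(-4.325) = sign(-4.325)*max(|-4.325| - 0.57, 0) = -3.755
prox(-9.711) = sign(-9.711)*max(|-9.711| - 0.57, 0) = -9.141
prox(-1.0956) = sign(-1.0956)*max(|-1.0956| - 0.57, 0) = -0.5256
prox(x) = [7.9417, -3.755, -9.141, -0.5256]
||prox(x)||_1 = 7.9417 + 3.755 + 9.141 + 0.5256 = 21.3633


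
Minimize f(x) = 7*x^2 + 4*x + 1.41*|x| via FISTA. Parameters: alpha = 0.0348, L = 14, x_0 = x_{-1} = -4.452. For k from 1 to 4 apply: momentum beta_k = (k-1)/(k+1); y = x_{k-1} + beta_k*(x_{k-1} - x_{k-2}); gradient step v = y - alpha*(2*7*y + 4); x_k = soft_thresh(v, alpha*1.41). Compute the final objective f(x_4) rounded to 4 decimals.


FISTA on f(x) = 7*x^2 + 4*x + 1.41*|x|
L = 14, alpha = 0.0348
Iteration 1: beta = 0.0, y = -4.452 + 0.0*(-4.452 + 4.452) = -4.452
  grad(y) = -58.328, v = y - alpha*grad = -2.4222
  prox(v) = soft_thresh(-2.4222, 0.0491) = -2.3731
Iteration 2: beta = 0.3333, y = -2.3731 + 0.3333*(-2.3731 + 4.452) = -1.6802
  grad(y) = -19.5222, v = y - alpha*grad = -1.0008
  prox(v) = soft_thresh(-1.0008, 0.0491) = -0.9517
Iteration 3: beta = 0.5, y = -0.9517 + 0.5*(-0.9517 + 2.3731) = -0.241
  grad(y) = 0.6258, v = y - alpha*grad = -0.2628
  prox(v) = soft_thresh(-0.2628, 0.0491) = -0.2137
Iteration 4: beta = 0.6, y = -0.2137 + 0.6*(-0.2137 + 0.9517) = 0.2291
  grad(y) = 7.207, v = y - alpha*grad = -0.0217
  prox(v) = soft_thresh(-0.0217, 0.0491) = 0.0
f(x_4) = 7*0.0^2 + 4*0.0 + 1.41*|0.0| = 0.0


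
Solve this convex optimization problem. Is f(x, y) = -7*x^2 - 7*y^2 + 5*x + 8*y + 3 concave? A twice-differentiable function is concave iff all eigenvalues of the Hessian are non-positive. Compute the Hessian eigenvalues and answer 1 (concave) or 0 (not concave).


The Hessian of f(x,y) = -7*x^2 - 7*y^2 + 5*x + 8*y + 3 is:
H = [[-14, 0], [0, -14]]
Trace = -14 - 14 = -28
Determinant = -14*-14 - (0)^2 = 196
Discriminant = (-28)^2 - 4*196 = 0.0
Eigenvalues: lambda_1 = -14.0, lambda_2 = -14.0
The function is concave.

1


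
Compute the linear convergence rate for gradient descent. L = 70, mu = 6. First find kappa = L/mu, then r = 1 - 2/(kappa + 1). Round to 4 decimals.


Step 1: Compute the condition number.
kappa = L/mu = 70/6 = 11.6667
Step 2: Compute the convergence rate.
r = 1 - 2/(kappa + 1) = 1 - 2*mu/(L + mu) = (L - mu)/(L + mu) = 64/76 = 0.8421


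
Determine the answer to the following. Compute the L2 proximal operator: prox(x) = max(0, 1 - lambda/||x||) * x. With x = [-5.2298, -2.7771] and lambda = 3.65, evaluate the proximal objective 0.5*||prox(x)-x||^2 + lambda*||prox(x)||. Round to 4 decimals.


Step 1: Compute ||x||.
||x|| = 5.9214
Step 2: Compute scaling factor.
scale = max(0, 1 - 3.65/5.9214) = 0.3836
Step 3: prox(x) = [-2.0061, -1.0653]
||prox(x)|| = 2.2714
Step 4: Proximal objective.
0.5*||prox-x||^2 = 6.6613
lambda*||prox|| = 8.2906
Total = 14.9519


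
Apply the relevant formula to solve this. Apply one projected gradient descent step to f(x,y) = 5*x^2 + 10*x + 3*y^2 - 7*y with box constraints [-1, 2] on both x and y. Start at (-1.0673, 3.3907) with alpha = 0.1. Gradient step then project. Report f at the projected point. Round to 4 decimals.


Step 1: Compute gradient at (-1.0673, 3.3907).
grad_x = 2*5*-1.0673 + 10 = -0.673
grad_y = 2*3*3.3907 - 7 = 13.3442
Step 2: Gradient step.
x_raw = -1.0673 - 0.1*-0.673 = -1.0
y_raw = 3.3907 - 0.1*13.3442 = 2.0563
Step 3: Project onto [-1, 2].
x_proj = clip(-1.0) = -1.0
y_proj = clip(2.0563) = 2.0
Step 4: Evaluate f.
f(-1.0, 2.0) = -7.0


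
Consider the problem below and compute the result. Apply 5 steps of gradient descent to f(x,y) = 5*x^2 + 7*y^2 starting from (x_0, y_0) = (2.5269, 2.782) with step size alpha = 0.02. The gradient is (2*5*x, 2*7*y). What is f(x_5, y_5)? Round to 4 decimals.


Gradient descent on f(x,y) = 5*x^2 + 7*y^2.
Starting point: (2.5269, 2.782), alpha = 0.02
Step 1: grad_x = 2*5*2.5269 = 25.269, grad_y = 2*7*2.782 = 38.948
  x_1 = 2.5269 - 0.02*25.269 = 2.0215
  y_1 = 2.782 - 0.02*38.948 = 2.003
Step 2: grad_x = 2*5*2.0215 = 20.2152, grad_y = 2*7*2.003 = 28.0426
  x_2 = 2.0215 - 0.02*20.2152 = 1.6172
  y_2 = 2.003 - 0.02*28.0426 = 1.4422
Step 3: grad_x = 2*5*1.6172 = 16.1722, grad_y = 2*7*1.4422 = 20.1906
  x_3 = 1.6172 - 0.02*16.1722 = 1.2938
  y_3 = 1.4422 - 0.02*20.1906 = 1.0384
Step 4: grad_x = 2*5*1.2938 = 12.9377, grad_y = 2*7*1.0384 = 14.5373
  x_4 = 1.2938 - 0.02*12.9377 = 1.035
  y_4 = 1.0384 - 0.02*14.5373 = 0.7476
Step 5: grad_x = 2*5*1.035 = 10.3502, grad_y = 2*7*0.7476 = 10.4668
  x_5 = 1.035 - 0.02*10.3502 = 0.828
  y_5 = 0.7476 - 0.02*10.4668 = 0.5383
f(0.828, 0.5383) = 5*0.828^2 + 7*0.5383^2 = 5.4564


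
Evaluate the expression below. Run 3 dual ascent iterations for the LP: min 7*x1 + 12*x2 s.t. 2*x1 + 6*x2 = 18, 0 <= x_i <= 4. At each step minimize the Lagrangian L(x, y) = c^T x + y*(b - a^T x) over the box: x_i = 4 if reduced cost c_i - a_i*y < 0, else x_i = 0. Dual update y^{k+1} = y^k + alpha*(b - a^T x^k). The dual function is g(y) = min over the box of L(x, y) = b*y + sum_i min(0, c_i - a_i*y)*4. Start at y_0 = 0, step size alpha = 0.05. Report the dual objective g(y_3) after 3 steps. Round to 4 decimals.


Dual ascent for LP: min 7*x1 + 12*x2, 2*x1 + 6*x2 = 18, 0 <= x_i <= 4
Step 1: y^k = 0.0, reduced costs: (7.0, 12.0)
  x^k = (0.0, 0.0), subgradient = b - a^T x = 18.0
  y^{k+1} = 0.0 + 0.05*18.0 = 0.9
Step 2: y^k = 0.9, reduced costs: (5.2, 6.6)
  x^k = (0.0, 0.0), subgradient = b - a^T x = 18.0
  y^{k+1} = 0.9 + 0.05*18.0 = 1.8
Step 3: y^k = 1.8, reduced costs: (3.4, 1.2)
  x^k = (0.0, 0.0), subgradient = b - a^T x = 18.0
  y^{k+1} = 1.8 + 0.05*18.0 = 2.7
Dual objective at y_3 = 2.7: reduced costs (1.6, -4.2), box minimizer x = (0.0, 4.0)
g(y_3) = b*y + (c1 - a1*y)*x1 + (c2 - a2*y)*x2 = 18*2.7 + 1.6*0.0 + (-4.2)*4.0 = 48.6 + 0.0 - 16.8 = 31.8


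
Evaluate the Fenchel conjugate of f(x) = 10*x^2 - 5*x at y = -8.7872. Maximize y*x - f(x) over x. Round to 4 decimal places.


f*(y) = sup_x {y*x - a*x^2 - b*x} = sup_x {(y-b)*x - a*x^2}
FOC: (y - b) - 2a*x = 0 => x* = (y - b)/(2a)
x* = (-8.7872 + 5)/(2*10) = -0.1894
f*(-8.7872) = (y-b)^2/(4a) = (-8.7872 + 5)^2/(4*10)
= 14.3429/40 = 0.3586


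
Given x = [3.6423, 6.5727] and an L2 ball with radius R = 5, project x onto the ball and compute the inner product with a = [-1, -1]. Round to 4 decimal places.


Step 1: Compute ||x|| (intermediates to 6 decimals).
||x|| = sqrt(3.6423^2 + 6.5727^2) = 7.514435
Step 2: Project.
Since ||x|| > R, scale = R/||x|| = 5/7.514435 = 0.665386, proj(x) = scale * x
proj(x) = [2.423535, 4.373383]
Step 3: Dot product.
a^T * proj(x) = -1*2.423535 - 1*4.373383 = -6.7969


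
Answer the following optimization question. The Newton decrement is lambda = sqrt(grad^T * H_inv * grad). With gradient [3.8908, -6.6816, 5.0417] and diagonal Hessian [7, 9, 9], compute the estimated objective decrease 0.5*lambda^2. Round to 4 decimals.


Step 1: H is diagonal, so H^(-1) * g = [0.5558, -0.7424, 0.5602].
Step 2: g^T H^(-1) g = sum_i g_i^2 / H_ii
  = (3.8908)^2/7 + (-6.6816)^2/9 + (5.0417)^2/9
  = 2.1626 + 4.9604 + 2.8243 = 9.9473
Step 3: Objective decrease = 0.5 * g^T H^(-1) g = 4.9737


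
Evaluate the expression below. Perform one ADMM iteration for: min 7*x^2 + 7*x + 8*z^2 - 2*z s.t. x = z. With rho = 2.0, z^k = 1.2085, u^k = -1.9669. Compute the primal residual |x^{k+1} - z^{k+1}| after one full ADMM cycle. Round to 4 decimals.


ADMM iteration with rho = 2.0, z^k = 1.2085, u^k = -1.9669
Step 1: x-update.
Minimize 7*x^2 + 7*x + (2.0/2)*(x - 1.2085 - 1.9669)^2
FOC: (2*7 + 2.0)*x = -7 + 2.0*(1.2085 + 1.9669)
x^{k+1} = -0.0406
Step 2: z-update.
Minimize 8*z^2 - 2*z + (2.0/2)*(-0.0406 - z - 1.9669)^2
FOC: (2*8 + 2.0)*z = 2 + 2.0*(-0.0406 - 1.9669)
z^{k+1} = -0.1119
Step 3: u-update.
u^{k+1} = -1.9669 - 0.0406 + 0.1119 = -1.8955
Step 4: Primal residual = |-0.0406 + 0.1119| = 0.0714


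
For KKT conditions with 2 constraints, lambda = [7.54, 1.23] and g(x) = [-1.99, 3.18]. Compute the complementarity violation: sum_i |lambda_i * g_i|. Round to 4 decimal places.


KKT complementary slackness check:
lambda_1 * g_1 = 7.54 * -1.99 = -15.0046
lambda_2 * g_2 = 1.23 * 3.18 = 3.9114
Total violation = 15.0046 + 3.9114 = 18.916


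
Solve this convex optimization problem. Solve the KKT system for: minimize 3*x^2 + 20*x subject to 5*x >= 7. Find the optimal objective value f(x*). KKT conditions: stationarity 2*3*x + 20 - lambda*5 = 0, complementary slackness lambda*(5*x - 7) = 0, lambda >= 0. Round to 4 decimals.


Step 1: Try lambda = 0 (constraint inactive).
x_unc = -20/(2*3) = -3.3333
Check: 5*-3.3333 = -16.6665 < 7 -- violated!
Step 2: Constraint must be active: 5*x = 7
x* = 7/5 = 1.4
lambda = (2*3*1.4 + 20)/5 = 5.68
Step 3: Compute optimal value.
f(x*) = 3*1.4^2 + 20*1.4 = 33.88


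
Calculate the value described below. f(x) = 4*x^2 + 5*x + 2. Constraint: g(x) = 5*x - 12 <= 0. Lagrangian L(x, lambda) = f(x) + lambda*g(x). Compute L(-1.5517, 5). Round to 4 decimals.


Step 1: Evaluate f(x).
f(-1.5517) = 4*(-1.5517)^2 + 5*(-1.5517) + 2 = 3.8726
Step 2: Evaluate g(x).
g(-1.5517) = 5*-1.5517 - 12 = -19.7585
Step 3: Compute Lagrangian.
L = 3.8726 + 5*-19.7585 = -94.9199


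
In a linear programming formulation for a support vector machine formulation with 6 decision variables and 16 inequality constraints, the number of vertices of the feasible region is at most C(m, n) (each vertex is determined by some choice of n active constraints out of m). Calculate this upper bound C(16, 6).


Each vertex corresponds to some choice of n active constraints out of m, so the number of vertices is at most C(m, n) = m! / (n!(m-n)!).
m = 16, n = 6
Numerator: 16 * 15 * 14 * 13 * 12 * 11
Denominator: 6! = 720
C(16, 6) = 8008


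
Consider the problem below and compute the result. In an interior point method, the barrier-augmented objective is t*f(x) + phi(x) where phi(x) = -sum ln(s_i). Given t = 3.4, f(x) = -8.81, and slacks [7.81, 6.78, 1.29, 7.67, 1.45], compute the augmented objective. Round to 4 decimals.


Step 1: Compute log-barrier.
ln values: [2.0554, 1.914, 0.2546, 2.0373, 0.3716]
phi = -(2.0554 + 1.914 + 0.2546 + 2.0373 + 0.3716) = -6.6329
Step 2: Compute augmented objective.
t*f(x) = 3.4*-8.81 = -29.954
Total = -29.954 - 6.6329 = -36.5869


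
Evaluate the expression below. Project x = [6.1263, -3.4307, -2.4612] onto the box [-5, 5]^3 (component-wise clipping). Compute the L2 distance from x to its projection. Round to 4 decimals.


Project each component onto [-5, 5].
clip(6.1263) = 5.0, clip(-3.4307) = -3.4307, clip(-2.4612) = -2.4612
Projection = [5.0, -3.4307, -2.4612]
Squared diffs: [1.2686, 0.0, 0.0]
Distance = sqrt(1.2686) = 1.1263


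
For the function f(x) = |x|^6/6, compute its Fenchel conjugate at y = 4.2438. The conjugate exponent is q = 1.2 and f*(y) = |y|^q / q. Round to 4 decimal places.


The conjugate exponent q satisfies 1/p + 1/q = 1.
p = 6, so q = 6/(6 - 1) = 1.2
|y|^q = 4.2438^1.2 = 5.6664
f*(4.2438) = 5.6664 / 1.2 = 4.722


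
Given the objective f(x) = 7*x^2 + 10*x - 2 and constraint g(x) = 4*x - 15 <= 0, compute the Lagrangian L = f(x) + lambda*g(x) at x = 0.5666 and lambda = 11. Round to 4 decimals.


Step 1: Evaluate f(x).
f(0.5666) = 7*0.5666^2 + 10*0.5666 - 2 = 5.9132
Step 2: Evaluate g(x).
g(0.5666) = 4*0.5666 - 15 = -12.7336
Step 3: Compute Lagrangian.
L = 5.9132 + 11*-12.7336 = -134.1564


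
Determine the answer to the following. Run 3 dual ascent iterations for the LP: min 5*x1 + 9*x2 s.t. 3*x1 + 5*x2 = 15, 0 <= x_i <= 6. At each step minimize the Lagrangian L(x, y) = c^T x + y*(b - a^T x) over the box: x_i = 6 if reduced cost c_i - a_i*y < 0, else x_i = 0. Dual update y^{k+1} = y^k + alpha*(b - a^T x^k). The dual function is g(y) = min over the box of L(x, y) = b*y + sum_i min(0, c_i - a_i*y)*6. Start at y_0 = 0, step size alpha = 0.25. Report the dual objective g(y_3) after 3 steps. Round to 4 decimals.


Dual ascent for LP: min 5*x1 + 9*x2, 3*x1 + 5*x2 = 15, 0 <= x_i <= 6
Step 1: y^k = 0.0, reduced costs: (5.0, 9.0)
  x^k = (0.0, 0.0), subgradient = b - a^T x = 15.0
  y^{k+1} = 0.0 + 0.25*15.0 = 3.75
Step 2: y^k = 3.75, reduced costs: (-6.25, -9.75)
  x^k = (6.0, 6.0), subgradient = b - a^T x = -33.0
  y^{k+1} = 3.75 + 0.25*-33.0 = -4.5
Step 3: y^k = -4.5, reduced costs: (18.5, 31.5)
  x^k = (0.0, 0.0), subgradient = b - a^T x = 15.0
  y^{k+1} = -4.5 + 0.25*15.0 = -0.75
Dual objective at y_3 = -0.75: reduced costs (7.25, 12.75), box minimizer x = (0.0, 0.0)
g(y_3) = b*y + (c1 - a1*y)*x1 + (c2 - a2*y)*x2 = 15*(-0.75) + 7.25*0.0 + 12.75*0.0 = -11.25 + 0.0 + 0.0 = -11.25


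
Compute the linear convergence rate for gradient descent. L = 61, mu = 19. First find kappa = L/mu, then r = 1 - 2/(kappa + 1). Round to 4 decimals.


Step 1: Compute the condition number.
kappa = L/mu = 61/19 = 3.2105
Step 2: Compute the convergence rate.
r = 1 - 2/(kappa + 1) = 1 - 2*mu/(L + mu) = (L - mu)/(L + mu) = 42/80 = 0.525


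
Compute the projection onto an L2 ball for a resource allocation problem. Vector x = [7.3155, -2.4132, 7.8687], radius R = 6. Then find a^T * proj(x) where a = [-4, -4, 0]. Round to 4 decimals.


Step 1: Compute ||x|| (intermediates to 6 decimals).
||x|| = sqrt(7.3155^2 + (-2.4132)^2 + 7.8687^2) = 11.011654
Step 2: Project.
Since ||x|| > R, scale = R/||x|| = 6/11.011654 = 0.544877, proj(x) = scale * x
proj(x) = [3.986048, -1.314897, 4.287474]
Step 3: Dot product.
a^T * proj(x) = -4*3.986048 - 4*(-1.314897) + 0*4.287474 = -10.6846


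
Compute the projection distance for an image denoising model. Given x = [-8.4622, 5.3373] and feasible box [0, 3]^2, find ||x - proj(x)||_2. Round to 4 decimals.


Project each component onto [0, 3].
clip(-8.4622) = 0.0, clip(5.3373) = 3.0
Projection = [0.0, 3.0]
Squared diffs: [71.6088, 5.463]
Distance = sqrt(77.0718) = 8.7791


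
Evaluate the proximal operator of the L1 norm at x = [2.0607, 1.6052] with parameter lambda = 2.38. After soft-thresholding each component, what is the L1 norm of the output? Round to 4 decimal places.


Soft-thresholding with lambda = 2.38:
prox(2.0607) = sign(2.0607)*max(|2.0607| - 2.38, 0) = 0.0
prox(1.6052) = sign(1.6052)*max(|1.6052| - 2.38, 0) = 0.0
prox(x) = [0.0, 0.0]
||prox(x)||_1 = 0.0 + 0.0 = 0.0


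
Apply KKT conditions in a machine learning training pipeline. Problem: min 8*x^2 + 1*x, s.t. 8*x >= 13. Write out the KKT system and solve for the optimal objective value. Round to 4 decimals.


Step 1: Try lambda = 0 (constraint inactive).
x_unc = -1/(2*8) = -0.0625
Check: 8*-0.0625 = -0.5 < 13 -- violated!
Step 2: Constraint must be active: 8*x = 13
x* = 13/8 = 1.625
lambda = (2*8*1.625 + 1)/8 = 3.375
Step 3: Compute optimal value.
f(x*) = 8*1.625^2 + 1*1.625 = 22.75


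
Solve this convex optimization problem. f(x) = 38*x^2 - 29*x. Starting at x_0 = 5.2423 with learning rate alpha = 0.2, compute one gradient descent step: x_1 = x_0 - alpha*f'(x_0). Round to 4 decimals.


We compute the gradient at x_0 and apply the update.
f'(x) = 76*x - 29
f'(5.2423) = 76*5.2423 - 29 = 369.4148
x_1 = 5.2423 - 0.2*369.4148 = -68.6407


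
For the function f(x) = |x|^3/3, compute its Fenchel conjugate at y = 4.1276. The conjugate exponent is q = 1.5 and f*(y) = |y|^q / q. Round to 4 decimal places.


The conjugate exponent q satisfies 1/p + 1/q = 1.
p = 3, so q = 3/(3 - 1) = 1.5
|y|^q = 4.1276^1.5 = 8.3858
f*(4.1276) = 8.3858 / 1.5 = 5.5906


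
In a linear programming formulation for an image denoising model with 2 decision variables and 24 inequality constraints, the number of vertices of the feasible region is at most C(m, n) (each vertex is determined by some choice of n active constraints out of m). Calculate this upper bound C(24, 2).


Each vertex corresponds to some choice of n active constraints out of m, so the number of vertices is at most C(m, n) = m! / (n!(m-n)!).
m = 24, n = 2
Numerator: 24 * 23
Denominator: 2! = 2
C(24, 2) = 276


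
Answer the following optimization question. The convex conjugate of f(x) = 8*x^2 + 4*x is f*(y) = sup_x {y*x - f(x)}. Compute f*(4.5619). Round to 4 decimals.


f*(y) = sup_x {y*x - a*x^2 - b*x} = sup_x {(y-b)*x - a*x^2}
FOC: (y - b) - 2a*x = 0 => x* = (y - b)/(2a)
x* = (4.5619 - 4)/(2*8) = 0.0351
f*(4.5619) = (y-b)^2/(4a) = (4.5619 - 4)^2/(4*8)
= 0.3157/32 = 0.0099


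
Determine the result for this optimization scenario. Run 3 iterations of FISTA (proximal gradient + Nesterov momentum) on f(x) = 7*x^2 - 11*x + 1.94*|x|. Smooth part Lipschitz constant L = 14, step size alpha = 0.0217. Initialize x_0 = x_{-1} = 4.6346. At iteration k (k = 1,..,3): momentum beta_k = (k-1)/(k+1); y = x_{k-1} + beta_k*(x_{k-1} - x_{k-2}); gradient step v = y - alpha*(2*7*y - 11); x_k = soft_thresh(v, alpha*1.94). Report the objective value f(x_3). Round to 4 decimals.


FISTA on f(x) = 7*x^2 - 11*x + 1.94*|x|
L = 14, alpha = 0.0217
Iteration 1: beta = 0.0, y = 4.6346 + 0.0*(4.6346 - 4.6346) = 4.6346
  grad(y) = 53.8844, v = y - alpha*grad = 3.4653
  prox(v) = soft_thresh(3.4653, 0.0421) = 3.4232
Iteration 2: beta = 0.3333, y = 3.4232 + 0.3333*(3.4232 - 4.6346) = 3.0194
  grad(y) = 31.2718, v = y - alpha*grad = 2.3408
  prox(v) = soft_thresh(2.3408, 0.0421) = 2.2987
Iteration 3: beta = 0.5, y = 2.2987 + 0.5*(2.2987 - 3.4232) = 1.7365
  grad(y) = 13.3106, v = y - alpha*grad = 1.4476
  prox(v) = soft_thresh(1.4476, 0.0421) = 1.4055
f(x_3) = 7*1.4055^2 - 11*1.4055 + 1.94*|1.4055| = 1.0945


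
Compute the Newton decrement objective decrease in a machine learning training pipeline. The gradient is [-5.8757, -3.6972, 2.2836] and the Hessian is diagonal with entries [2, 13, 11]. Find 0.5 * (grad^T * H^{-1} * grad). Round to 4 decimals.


Step 1: H is diagonal, so H^(-1) * g = [-2.9379, -0.2844, 0.2076].
Step 2: g^T H^(-1) g = sum_i g_i^2 / H_ii
  = (-5.8757)^2/2 + (-3.6972)^2/13 + (2.2836)^2/11
  = 17.2619 + 1.0515 + 0.4741 = 18.7875
Step 3: Objective decrease = 0.5 * g^T H^(-1) g = 9.3937


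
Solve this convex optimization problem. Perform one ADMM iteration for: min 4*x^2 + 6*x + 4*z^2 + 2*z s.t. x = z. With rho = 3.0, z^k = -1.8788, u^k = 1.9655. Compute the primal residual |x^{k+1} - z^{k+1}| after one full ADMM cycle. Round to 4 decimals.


ADMM iteration with rho = 3.0, z^k = -1.8788, u^k = 1.9655
Step 1: x-update.
Minimize 4*x^2 + 6*x + (3.0/2)*(x + 1.8788 + 1.9655)^2
FOC: (2*4 + 3.0)*x = -6 + 3.0*(-1.8788 - 1.9655)
x^{k+1} = -1.5939
Step 2: z-update.
Minimize 4*z^2 + 2*z + (3.0/2)*(-1.5939 - z + 1.9655)^2
FOC: (2*4 + 3.0)*z = -2 + 3.0*(-1.5939 + 1.9655)
z^{k+1} = -0.0805
Step 3: u-update.
u^{k+1} = 1.9655 - 1.5939 + 0.0805 = 0.4521
Step 4: Primal residual = |-1.5939 + 0.0805| = 1.5134


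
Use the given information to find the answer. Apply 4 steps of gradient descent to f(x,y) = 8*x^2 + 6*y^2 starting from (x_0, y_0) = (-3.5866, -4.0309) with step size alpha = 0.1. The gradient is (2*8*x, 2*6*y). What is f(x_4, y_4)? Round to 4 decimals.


Gradient descent on f(x,y) = 8*x^2 + 6*y^2.
Starting point: (-3.5866, -4.0309), alpha = 0.1
Step 1: grad_x = 2*8*-3.5866 = -57.3856, grad_y = 2*6*-4.0309 = -48.3708
  x_1 = -3.5866 - 0.1*-57.3856 = 2.152
  y_1 = -4.0309 - 0.1*-48.3708 = 0.8062
Step 2: grad_x = 2*8*2.152 = 34.4314, grad_y = 2*6*0.8062 = 9.6742
  x_2 = 2.152 - 0.1*34.4314 = -1.2912
  y_2 = 0.8062 - 0.1*9.6742 = -0.1612
Step 3: grad_x = 2*8*-1.2912 = -20.6588, grad_y = 2*6*-0.1612 = -1.9348
  x_3 = -1.2912 - 0.1*-20.6588 = 0.7747
  y_3 = -0.1612 - 0.1*-1.9348 = 0.0322
Step 4: grad_x = 2*8*0.7747 = 12.3953, grad_y = 2*6*0.0322 = 0.387
  x_4 = 0.7747 - 0.1*12.3953 = -0.4648
  y_4 = 0.0322 - 0.1*0.387 = -0.0064
f(-0.4648, -0.0064) = 8*(-0.4648)^2 + 6*(-0.0064)^2 = 1.7287


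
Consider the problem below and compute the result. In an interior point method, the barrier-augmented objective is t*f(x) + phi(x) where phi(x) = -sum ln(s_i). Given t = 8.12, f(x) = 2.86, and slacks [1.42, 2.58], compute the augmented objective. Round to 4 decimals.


Step 1: Compute log-barrier.
ln values: [0.3507, 0.9478]
phi = -(0.3507 + 0.9478) = -1.2984
Step 2: Compute augmented objective.
t*f(x) = 8.12*2.86 = 23.2232
Total = 23.2232 - 1.2984 = 21.9248


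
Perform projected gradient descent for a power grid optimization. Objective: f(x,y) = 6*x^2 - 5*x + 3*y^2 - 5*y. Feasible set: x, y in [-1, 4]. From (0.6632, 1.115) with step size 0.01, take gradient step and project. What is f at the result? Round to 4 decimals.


Step 1: Compute gradient at (0.6632, 1.115).
grad_x = 2*6*0.6632 - 5 = 2.9584
grad_y = 2*3*1.115 - 5 = 1.69
Step 2: Gradient step.
x_raw = 0.6632 - 0.01*2.9584 = 0.6336
y_raw = 1.115 - 0.01*1.69 = 1.0981
Step 3: Project onto [-1, 4].
x_proj = clip(0.6336) = 0.6336
y_proj = clip(1.0981) = 1.0981
Step 4: Evaluate f.
f(0.6336, 1.0981) = -2.6323


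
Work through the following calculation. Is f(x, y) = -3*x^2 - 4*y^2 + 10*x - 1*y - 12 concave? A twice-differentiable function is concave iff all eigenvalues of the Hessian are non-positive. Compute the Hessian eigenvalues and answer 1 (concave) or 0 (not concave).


The Hessian of f(x,y) = -3*x^2 - 4*y^2 + 10*x - 1*y - 12 is:
H = [[-6, 0], [0, -8]]
Trace = -6 - 8 = -14
Determinant = -6*-8 - (0)^2 = 48
Discriminant = (-14)^2 - 4*48 = 4.0
Eigenvalues: lambda_1 = -8.0, lambda_2 = -6.0
The function is concave.

1


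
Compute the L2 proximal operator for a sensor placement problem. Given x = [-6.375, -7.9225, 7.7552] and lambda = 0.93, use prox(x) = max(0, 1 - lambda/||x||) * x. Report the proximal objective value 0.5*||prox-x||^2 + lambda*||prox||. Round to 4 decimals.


Step 1: Compute ||x||.
||x|| = 12.7887
Step 2: Compute scaling factor.
scale = max(0, 1 - 0.93/12.7887) = 0.9273
Step 3: prox(x) = [-5.9114, -7.3464, 7.1912]
||prox(x)|| = 11.8587
Step 4: Proximal objective.
0.5*||prox-x||^2 = 0.4325
lambda*||prox|| = 11.0286
Total = 11.461


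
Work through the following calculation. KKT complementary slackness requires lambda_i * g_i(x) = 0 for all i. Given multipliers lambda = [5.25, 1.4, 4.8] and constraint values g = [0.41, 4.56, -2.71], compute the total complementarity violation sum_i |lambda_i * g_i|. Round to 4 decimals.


KKT complementary slackness check:
lambda_1 * g_1 = 5.25 * 0.41 = 2.1525
lambda_2 * g_2 = 1.4 * 4.56 = 6.384
lambda_3 * g_3 = 4.8 * -2.71 = -13.008
Total violation = 2.1525 + 6.384 + 13.008 = 21.5445


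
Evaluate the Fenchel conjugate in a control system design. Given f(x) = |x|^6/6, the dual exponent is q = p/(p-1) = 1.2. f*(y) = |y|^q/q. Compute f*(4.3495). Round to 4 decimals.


The conjugate exponent q satisfies 1/p + 1/q = 1.
p = 6, so q = 6/(6 - 1) = 1.2
|y|^q = 4.3495^1.2 = 5.8362
f*(4.3495) = 5.8362 / 1.2 = 4.8635


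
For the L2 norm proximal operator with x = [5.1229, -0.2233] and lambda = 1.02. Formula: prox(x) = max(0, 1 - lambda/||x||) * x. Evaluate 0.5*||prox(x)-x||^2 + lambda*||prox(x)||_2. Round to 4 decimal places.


Step 1: Compute ||x||.
||x|| = 5.1278
Step 2: Compute scaling factor.
scale = max(0, 1 - 1.02/5.1278) = 0.8011
Step 3: prox(x) = [4.1039, -0.1789]
||prox(x)|| = 4.1078
Step 4: Proximal objective.
0.5*||prox-x||^2 = 0.5202
lambda*||prox|| = 4.19
Total = 4.7101


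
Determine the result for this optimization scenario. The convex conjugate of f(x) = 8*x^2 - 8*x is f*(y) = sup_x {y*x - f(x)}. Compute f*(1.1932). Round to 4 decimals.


f*(y) = sup_x {y*x - a*x^2 - b*x} = sup_x {(y-b)*x - a*x^2}
FOC: (y - b) - 2a*x = 0 => x* = (y - b)/(2a)
x* = (1.1932 + 8)/(2*8) = 0.5746
f*(1.1932) = (y-b)^2/(4a) = (1.1932 + 8)^2/(4*8)
= 84.5149/32 = 2.6411


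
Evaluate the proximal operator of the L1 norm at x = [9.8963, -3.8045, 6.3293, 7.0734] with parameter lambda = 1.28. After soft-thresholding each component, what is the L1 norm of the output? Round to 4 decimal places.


Soft-thresholding with lambda = 1.28:
prox(9.8963) = sign(9.8963)*max(|9.8963| - 1.28, 0) = 8.6163
prox(-3.8045) = sign(-3.8045)*max(|-3.8045| - 1.28, 0) = -2.5245
prox(6.3293) = sign(6.3293)*max(|6.3293| - 1.28, 0) = 5.0493
prox(7.0734) = sign(7.0734)*max(|7.0734| - 1.28, 0) = 5.7934
prox(x) = [8.6163, -2.5245, 5.0493, 5.7934]
||prox(x)||_1 = 8.6163 + 2.5245 + 5.0493 + 5.7934 = 21.9835


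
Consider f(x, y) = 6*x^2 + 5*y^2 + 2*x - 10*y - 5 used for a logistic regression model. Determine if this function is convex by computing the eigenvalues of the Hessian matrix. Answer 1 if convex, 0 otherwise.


The Hessian of f(x,y) = 6*x^2 + 5*y^2 + 2*x - 10*y - 5 is:
H = [[12, 0], [0, 10]]
Trace = 12 + 10 = 22
Determinant = 12*10 - (0)^2 = 120
Discriminant = (22)^2 - 4*120 = 4.0
Eigenvalues: lambda_1 = 10.0, lambda_2 = 12.0
The function is convex.

1


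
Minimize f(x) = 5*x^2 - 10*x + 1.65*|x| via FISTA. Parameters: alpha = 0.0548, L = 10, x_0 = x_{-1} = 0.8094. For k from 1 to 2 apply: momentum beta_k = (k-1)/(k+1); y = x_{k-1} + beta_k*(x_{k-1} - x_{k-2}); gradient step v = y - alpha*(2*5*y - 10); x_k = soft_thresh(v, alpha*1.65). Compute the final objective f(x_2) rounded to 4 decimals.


FISTA on f(x) = 5*x^2 - 10*x + 1.65*|x|
L = 10, alpha = 0.0548
Iteration 1: beta = 0.0, y = 0.8094 + 0.0*(0.8094 - 0.8094) = 0.8094
  grad(y) = -1.906, v = y - alpha*grad = 0.9138
  prox(v) = soft_thresh(0.9138, 0.0904) = 0.8234
Iteration 2: beta = 0.3333, y = 0.8234 + 0.3333*(0.8234 - 0.8094) = 0.8281
  grad(y) = -1.7189, v = y - alpha*grad = 0.9223
  prox(v) = soft_thresh(0.9223, 0.0904) = 0.8319
f(x_2) = 5*0.8319^2 - 10*0.8319 + 1.65*|0.8319| = -3.4861


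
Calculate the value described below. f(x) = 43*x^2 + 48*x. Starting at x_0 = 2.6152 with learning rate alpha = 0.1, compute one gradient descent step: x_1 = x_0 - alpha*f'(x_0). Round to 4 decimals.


We compute the gradient at x_0 and apply the update.
f'(x) = 86*x + 48
f'(2.6152) = 86*2.6152 + 48 = 272.9072
x_1 = 2.6152 - 0.1*272.9072 = -24.6755


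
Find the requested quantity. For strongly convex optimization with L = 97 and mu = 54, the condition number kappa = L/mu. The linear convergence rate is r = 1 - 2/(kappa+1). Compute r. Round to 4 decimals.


Step 1: Compute the condition number.
kappa = L/mu = 97/54 = 1.7963
Step 2: Compute the convergence rate.
r = 1 - 2/(kappa + 1) = 1 - 2*mu/(L + mu) = (L - mu)/(L + mu) = 43/151 = 0.2848


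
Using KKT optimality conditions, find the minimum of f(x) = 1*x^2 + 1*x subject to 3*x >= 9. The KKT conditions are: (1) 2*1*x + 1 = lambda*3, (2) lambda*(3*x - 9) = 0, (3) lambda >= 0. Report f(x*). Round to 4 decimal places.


Step 1: Try lambda = 0 (constraint inactive).
x_unc = -1/(2*1) = -0.5
Check: 3*-0.5 = -1.5 < 9 -- violated!
Step 2: Constraint must be active: 3*x = 9
x* = 9/3 = 3.0
lambda = (2*1*3.0 + 1)/3 = 2.3333
Step 3: Compute optimal value.
f(x*) = 1*3.0^2 + 1*3.0 = 12.0


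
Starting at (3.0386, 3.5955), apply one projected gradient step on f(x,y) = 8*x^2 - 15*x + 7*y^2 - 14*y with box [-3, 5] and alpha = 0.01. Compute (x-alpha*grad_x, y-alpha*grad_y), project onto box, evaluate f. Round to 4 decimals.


Step 1: Compute gradient at (3.0386, 3.5955).
grad_x = 2*8*3.0386 - 15 = 33.6176
grad_y = 2*7*3.5955 - 14 = 36.337
Step 2: Gradient step.
x_raw = 3.0386 - 0.01*33.6176 = 2.7024
y_raw = 3.5955 - 0.01*36.337 = 3.2321
Step 3: Project onto [-3, 5].
x_proj = clip(2.7024) = 2.7024
y_proj = clip(3.2321) = 3.2321
Step 4: Evaluate f.
f(2.7024, 3.2321) = 45.7652


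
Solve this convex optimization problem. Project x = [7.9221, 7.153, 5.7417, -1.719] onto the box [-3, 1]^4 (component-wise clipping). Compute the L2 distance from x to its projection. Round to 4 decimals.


Project each component onto [-3, 1].
clip(7.9221) = 1.0, clip(7.153) = 1.0, clip(5.7417) = 1.0, clip(-1.719) = -1.719
Projection = [1.0, 1.0, 1.0, -1.719]
Squared diffs: [47.9155, 37.8594, 22.4837, 0.0]
Distance = sqrt(108.2586) = 10.4047


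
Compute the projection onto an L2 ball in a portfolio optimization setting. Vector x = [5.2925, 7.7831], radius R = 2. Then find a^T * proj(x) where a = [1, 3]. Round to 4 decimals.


Step 1: Compute ||x|| (intermediates to 6 decimals).
||x|| = sqrt(5.2925^2 + 7.7831^2) = 9.412077
Step 2: Project.
Since ||x|| > R, scale = R/||x|| = 2/9.412077 = 0.212493, proj(x) = scale * x
proj(x) = [1.124619, 1.653854]
Step 3: Dot product.
a^T * proj(x) = 1*1.124619 + 3*1.653854 = 6.0862


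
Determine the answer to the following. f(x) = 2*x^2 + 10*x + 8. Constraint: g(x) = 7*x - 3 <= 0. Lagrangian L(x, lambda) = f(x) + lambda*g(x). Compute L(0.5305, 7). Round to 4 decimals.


Step 1: Evaluate f(x).
f(0.5305) = 2*0.5305^2 + 10*0.5305 + 8 = 13.8679
Step 2: Evaluate g(x).
g(0.5305) = 7*0.5305 - 3 = 0.7135
Step 3: Compute Lagrangian.
L = 13.8679 + 7*0.7135 = 18.8624


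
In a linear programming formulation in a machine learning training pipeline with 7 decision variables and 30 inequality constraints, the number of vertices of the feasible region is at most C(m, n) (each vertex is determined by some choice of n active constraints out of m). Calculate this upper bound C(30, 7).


Each vertex corresponds to some choice of n active constraints out of m, so the number of vertices is at most C(m, n) = m! / (n!(m-n)!).
m = 30, n = 7
Numerator: 30 * 29 * 28 * 27 * 26 * 25 * 24
Denominator: 7! = 5040
C(30, 7) = 2035800


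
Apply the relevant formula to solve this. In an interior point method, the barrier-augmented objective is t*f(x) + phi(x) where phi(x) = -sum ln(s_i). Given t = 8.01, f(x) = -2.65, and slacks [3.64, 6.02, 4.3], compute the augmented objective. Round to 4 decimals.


Step 1: Compute log-barrier.
ln values: [1.292, 1.7951, 1.4586]
phi = -(1.292 + 1.7951 + 1.4586) = -4.5457
Step 2: Compute augmented objective.
t*f(x) = 8.01*-2.65 = -21.2265
Total = -21.2265 - 4.5457 = -25.7722


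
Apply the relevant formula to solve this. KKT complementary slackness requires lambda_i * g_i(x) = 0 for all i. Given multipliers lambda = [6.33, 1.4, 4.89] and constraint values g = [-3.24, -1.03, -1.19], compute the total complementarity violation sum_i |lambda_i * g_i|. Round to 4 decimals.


KKT complementary slackness check:
lambda_1 * g_1 = 6.33 * -3.24 = -20.5092
lambda_2 * g_2 = 1.4 * -1.03 = -1.442
lambda_3 * g_3 = 4.89 * -1.19 = -5.8191
Total violation = 20.5092 + 1.442 + 5.8191 = 27.7703


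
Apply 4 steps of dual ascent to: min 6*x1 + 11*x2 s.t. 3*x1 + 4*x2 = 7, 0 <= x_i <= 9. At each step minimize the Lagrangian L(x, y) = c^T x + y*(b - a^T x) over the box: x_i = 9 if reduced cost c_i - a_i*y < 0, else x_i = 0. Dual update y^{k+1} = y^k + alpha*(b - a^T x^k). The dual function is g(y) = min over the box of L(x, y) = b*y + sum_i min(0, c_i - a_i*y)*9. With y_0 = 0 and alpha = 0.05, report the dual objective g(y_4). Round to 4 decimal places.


Dual ascent for LP: min 6*x1 + 11*x2, 3*x1 + 4*x2 = 7, 0 <= x_i <= 9
Step 1: y^k = 0.0, reduced costs: (6.0, 11.0)
  x^k = (0.0, 0.0), subgradient = b - a^T x = 7.0
  y^{k+1} = 0.0 + 0.05*7.0 = 0.35
Step 2: y^k = 0.35, reduced costs: (4.95, 9.6)
  x^k = (0.0, 0.0), subgradient = b - a^T x = 7.0
  y^{k+1} = 0.35 + 0.05*7.0 = 0.7
Step 3: y^k = 0.7, reduced costs: (3.9, 8.2)
  x^k = (0.0, 0.0), subgradient = b - a^T x = 7.0
  y^{k+1} = 0.7 + 0.05*7.0 = 1.05
Step 4: y^k = 1.05, reduced costs: (2.85, 6.8)
  x^k = (0.0, 0.0), subgradient = b - a^T x = 7.0
  y^{k+1} = 1.05 + 0.05*7.0 = 1.4
Dual objective at y_4 = 1.4: reduced costs (1.8, 5.4), box minimizer x = (0.0, 0.0)
g(y_4) = b*y + (c1 - a1*y)*x1 + (c2 - a2*y)*x2 = 7*1.4 + 1.8*0.0 + 5.4*0.0 = 9.8 + 0.0 + 0.0 = 9.8


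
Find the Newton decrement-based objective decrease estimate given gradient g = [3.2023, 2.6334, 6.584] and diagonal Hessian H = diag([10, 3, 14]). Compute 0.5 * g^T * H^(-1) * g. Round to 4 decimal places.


Step 1: H is diagonal, so H^(-1) * g = [0.3202, 0.8778, 0.4703].
Step 2: g^T H^(-1) g = sum_i g_i^2 / H_ii
  = (3.2023)^2/10 + (2.6334)^2/3 + (6.584)^2/14
  = 1.0255 + 2.3116 + 3.0964 = 6.4334
Step 3: Objective decrease = 0.5 * g^T H^(-1) g = 3.2167


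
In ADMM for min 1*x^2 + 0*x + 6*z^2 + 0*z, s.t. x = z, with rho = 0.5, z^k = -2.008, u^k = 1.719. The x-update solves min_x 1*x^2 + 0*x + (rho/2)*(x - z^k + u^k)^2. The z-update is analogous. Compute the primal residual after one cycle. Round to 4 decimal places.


ADMM iteration with rho = 0.5, z^k = -2.008, u^k = 1.719
Step 1: x-update.
Minimize 1*x^2 + 0*x + (0.5/2)*(x + 2.008 + 1.719)^2
FOC: (2*1 + 0.5)*x = 0 + 0.5*(-2.008 - 1.719)
x^{k+1} = -0.7454
Step 2: z-update.
Minimize 6*z^2 + 0*z + (0.5/2)*(-0.7454 - z + 1.719)^2
FOC: (2*6 + 0.5)*z = 0 + 0.5*(-0.7454 + 1.719)
z^{k+1} = 0.0389
Step 3: u-update.
u^{k+1} = 1.719 - 0.7454 - 0.0389 = 0.9347
Step 4: Primal residual = |-0.7454 - 0.0389| = 0.7843


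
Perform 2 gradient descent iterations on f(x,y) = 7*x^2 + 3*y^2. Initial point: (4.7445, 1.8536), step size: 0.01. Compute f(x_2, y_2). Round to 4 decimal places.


Gradient descent on f(x,y) = 7*x^2 + 3*y^2.
Starting point: (4.7445, 1.8536), alpha = 0.01
Step 1: grad_x = 2*7*4.7445 = 66.423, grad_y = 2*3*1.8536 = 11.1216
  x_1 = 4.7445 - 0.01*66.423 = 4.0803
  y_1 = 1.8536 - 0.01*11.1216 = 1.7424
Step 2: grad_x = 2*7*4.0803 = 57.1238, grad_y = 2*3*1.7424 = 10.4543
  x_2 = 4.0803 - 0.01*57.1238 = 3.509
  y_2 = 1.7424 - 0.01*10.4543 = 1.6378
f(3.509, 1.6378) = 7*3.509^2 + 3*1.6378^2 = 94.2407


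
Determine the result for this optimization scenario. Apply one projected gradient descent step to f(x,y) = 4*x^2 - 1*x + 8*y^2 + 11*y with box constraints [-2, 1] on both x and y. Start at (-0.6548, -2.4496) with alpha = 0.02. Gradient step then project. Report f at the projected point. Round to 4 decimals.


Step 1: Compute gradient at (-0.6548, -2.4496).
grad_x = 2*4*-0.6548 - 1 = -6.2384
grad_y = 2*8*-2.4496 + 11 = -28.1936
Step 2: Gradient step.
x_raw = -0.6548 - 0.02*-6.2384 = -0.53
y_raw = -2.4496 - 0.02*-28.1936 = -1.8857
Step 3: Project onto [-2, 1].
x_proj = clip(-0.53) = -0.53
y_proj = clip(-1.8857) = -1.8857
Step 4: Evaluate f.
f(-0.53, -1.8857) = 9.3585


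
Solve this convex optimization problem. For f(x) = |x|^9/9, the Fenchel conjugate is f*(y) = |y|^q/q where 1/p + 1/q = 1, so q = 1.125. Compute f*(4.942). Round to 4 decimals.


The conjugate exponent q satisfies 1/p + 1/q = 1.
p = 9, so q = 9/(9 - 1) = 1.125
|y|^q = 4.942^1.125 = 6.0345
f*(4.942) = 6.0345 / 1.125 = 5.364


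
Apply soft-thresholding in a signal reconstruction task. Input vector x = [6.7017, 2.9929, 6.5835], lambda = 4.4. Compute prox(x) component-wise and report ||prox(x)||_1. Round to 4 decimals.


Soft-thresholding with lambda = 4.4:
prox(6.7017) = sign(6.7017)*max(|6.7017| - 4.4, 0) = 2.3017
prox(2.9929) = sign(2.9929)*max(|2.9929| - 4.4, 0) = 0.0
prox(6.5835) = sign(6.5835)*max(|6.5835| - 4.4, 0) = 2.1835
prox(x) = [2.3017, 0.0, 2.1835]
||prox(x)||_1 = 2.3017 + 0.0 + 2.1835 = 4.4852


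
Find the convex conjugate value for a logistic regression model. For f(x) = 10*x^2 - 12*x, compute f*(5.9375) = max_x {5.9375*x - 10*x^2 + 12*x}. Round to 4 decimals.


f*(y) = sup_x {y*x - a*x^2 - b*x} = sup_x {(y-b)*x - a*x^2}
FOC: (y - b) - 2a*x = 0 => x* = (y - b)/(2a)
x* = (5.9375 + 12)/(2*10) = 0.8969
f*(5.9375) = (y-b)^2/(4a) = (5.9375 + 12)^2/(4*10)
= 321.7539/40 = 8.0438


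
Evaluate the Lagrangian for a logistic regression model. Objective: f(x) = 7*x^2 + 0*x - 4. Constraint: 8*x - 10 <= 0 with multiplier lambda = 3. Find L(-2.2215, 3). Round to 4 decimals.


Step 1: Evaluate f(x).
f(-2.2215) = 7*(-2.2215)^2 + 0*(-2.2215) - 4 = 30.5454
Step 2: Evaluate g(x).
g(-2.2215) = 8*-2.2215 - 10 = -27.772
Step 3: Compute Lagrangian.
L = 30.5454 + 3*-27.772 = -52.7706


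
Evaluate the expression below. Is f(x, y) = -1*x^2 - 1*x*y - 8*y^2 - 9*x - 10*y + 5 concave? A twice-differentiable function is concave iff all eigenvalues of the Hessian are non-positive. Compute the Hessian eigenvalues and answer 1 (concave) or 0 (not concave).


The Hessian of f(x,y) = -1*x^2 - 1*x*y - 8*y^2 - 9*x - 10*y + 5 is:
H = [[-2, -1], [-1, -16]]
Trace = -2 - 16 = -18
Determinant = -2*-16 - (-1)^2 = 31
Discriminant = (-18)^2 - 4*31 = 200.0
Eigenvalues: lambda_1 = -16.0711, lambda_2 = -1.9289
The function is concave.

1


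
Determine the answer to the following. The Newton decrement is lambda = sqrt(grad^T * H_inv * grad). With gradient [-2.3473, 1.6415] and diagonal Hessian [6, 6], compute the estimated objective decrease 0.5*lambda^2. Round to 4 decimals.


Step 1: H is diagonal, so H^(-1) * g = [-0.3912, 0.2736].
Step 2: g^T H^(-1) g = sum_i g_i^2 / H_ii
  = (-2.3473)^2/6 + (1.6415)^2/6
  = 0.9183 + 0.4491 = 1.3674
Step 3: Objective decrease = 0.5 * g^T H^(-1) g = 0.6837


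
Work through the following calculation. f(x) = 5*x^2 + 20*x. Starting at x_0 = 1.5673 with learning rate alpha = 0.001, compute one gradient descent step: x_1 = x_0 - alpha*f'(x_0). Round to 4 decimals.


We compute the gradient at x_0 and apply the update.
f'(x) = 10*x + 20
f'(1.5673) = 10*1.5673 + 20 = 35.673
x_1 = 1.5673 - 0.001*35.673 = 1.5316


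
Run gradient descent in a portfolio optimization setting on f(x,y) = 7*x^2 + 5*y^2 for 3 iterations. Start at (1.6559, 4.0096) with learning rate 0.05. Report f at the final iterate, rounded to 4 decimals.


Gradient descent on f(x,y) = 7*x^2 + 5*y^2.
Starting point: (1.6559, 4.0096), alpha = 0.05
Step 1: grad_x = 2*7*1.6559 = 23.1826, grad_y = 2*5*4.0096 = 40.096
  x_1 = 1.6559 - 0.05*23.1826 = 0.4968
  y_1 = 4.0096 - 0.05*40.096 = 2.0048
Step 2: grad_x = 2*7*0.4968 = 6.9548, grad_y = 2*5*2.0048 = 20.048
  x_2 = 0.4968 - 0.05*6.9548 = 0.149
  y_2 = 2.0048 - 0.05*20.048 = 1.0024
Step 3: grad_x = 2*7*0.149 = 2.0864, grad_y = 2*5*1.0024 = 10.024
  x_3 = 0.149 - 0.05*2.0864 = 0.0447
  y_3 = 1.0024 - 0.05*10.024 = 0.5012
f(0.0447, 0.5012) = 7*0.0447^2 + 5*0.5012^2 = 1.27


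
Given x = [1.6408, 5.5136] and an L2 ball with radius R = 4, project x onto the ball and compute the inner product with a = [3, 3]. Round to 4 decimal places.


Step 1: Compute ||x|| (intermediates to 6 decimals).
||x|| = sqrt(1.6408^2 + 5.5136^2) = 5.752565
Step 2: Project.
Since ||x|| > R, scale = R/||x|| = 4/5.752565 = 0.695342, proj(x) = scale * x
proj(x) = [1.140917, 3.833838]
Step 3: Dot product.
a^T * proj(x) = 3*1.140917 + 3*3.833838 = 14.9243


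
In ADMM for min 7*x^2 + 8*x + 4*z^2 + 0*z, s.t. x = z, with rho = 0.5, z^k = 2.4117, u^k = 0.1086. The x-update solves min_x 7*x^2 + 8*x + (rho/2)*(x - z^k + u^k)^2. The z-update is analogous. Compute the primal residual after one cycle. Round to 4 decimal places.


ADMM iteration with rho = 0.5, z^k = 2.4117, u^k = 0.1086
Step 1: x-update.
Minimize 7*x^2 + 8*x + (0.5/2)*(x - 2.4117 + 0.1086)^2
FOC: (2*7 + 0.5)*x = -8 + 0.5*(2.4117 - 0.1086)
x^{k+1} = -0.4723
Step 2: z-update.
Minimize 4*z^2 + 0*z + (0.5/2)*(-0.4723 - z + 0.1086)^2
FOC: (2*4 + 0.5)*z = 0 + 0.5*(-0.4723 + 0.1086)
z^{k+1} = -0.0214
Step 3: u-update.
u^{k+1} = 0.1086 - 0.4723 + 0.0214 = -0.3423
Step 4: Primal residual = |-0.4723 + 0.0214| = 0.4509


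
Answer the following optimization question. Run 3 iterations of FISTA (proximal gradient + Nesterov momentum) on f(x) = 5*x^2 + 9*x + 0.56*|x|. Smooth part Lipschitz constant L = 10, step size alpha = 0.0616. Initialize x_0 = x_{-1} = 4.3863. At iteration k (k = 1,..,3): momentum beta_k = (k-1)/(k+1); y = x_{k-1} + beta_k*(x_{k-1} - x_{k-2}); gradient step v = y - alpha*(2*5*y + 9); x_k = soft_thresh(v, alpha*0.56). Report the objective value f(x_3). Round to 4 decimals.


FISTA on f(x) = 5*x^2 + 9*x + 0.56*|x|
L = 10, alpha = 0.0616
Iteration 1: beta = 0.0, y = 4.3863 + 0.0*(4.3863 - 4.3863) = 4.3863
  grad(y) = 52.863, v = y - alpha*grad = 1.1299
  prox(v) = soft_thresh(1.1299, 0.0345) = 1.0954
Iteration 2: beta = 0.3333, y = 1.0954 + 0.3333*(1.0954 - 4.3863) = -0.0015
  grad(y) = 8.9849, v = y - alpha*grad = -0.555
  prox(v) = soft_thresh(-0.555, 0.0345) = -0.5205
Iteration 3: beta = 0.5, y = -0.5205 + 0.5*(-0.5205 - 1.0954) = -1.3284
  grad(y) = -4.2845, v = y - alpha*grad = -1.0645
  prox(v) = soft_thresh(-1.0645, 0.0345) = -1.03
f(x_3) = 5*(-1.03)^2 + 9*(-1.03) + 0.56*|-1.03| = -3.3886
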